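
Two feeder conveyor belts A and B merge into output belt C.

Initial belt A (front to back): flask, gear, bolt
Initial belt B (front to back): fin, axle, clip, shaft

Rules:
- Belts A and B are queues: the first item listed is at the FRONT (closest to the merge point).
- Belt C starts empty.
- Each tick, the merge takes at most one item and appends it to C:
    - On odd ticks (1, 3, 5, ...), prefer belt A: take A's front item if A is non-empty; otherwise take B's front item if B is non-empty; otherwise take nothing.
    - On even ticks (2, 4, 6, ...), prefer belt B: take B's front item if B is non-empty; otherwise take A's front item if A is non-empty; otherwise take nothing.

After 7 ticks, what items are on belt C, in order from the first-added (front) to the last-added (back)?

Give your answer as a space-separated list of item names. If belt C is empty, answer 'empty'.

Tick 1: prefer A, take flask from A; A=[gear,bolt] B=[fin,axle,clip,shaft] C=[flask]
Tick 2: prefer B, take fin from B; A=[gear,bolt] B=[axle,clip,shaft] C=[flask,fin]
Tick 3: prefer A, take gear from A; A=[bolt] B=[axle,clip,shaft] C=[flask,fin,gear]
Tick 4: prefer B, take axle from B; A=[bolt] B=[clip,shaft] C=[flask,fin,gear,axle]
Tick 5: prefer A, take bolt from A; A=[-] B=[clip,shaft] C=[flask,fin,gear,axle,bolt]
Tick 6: prefer B, take clip from B; A=[-] B=[shaft] C=[flask,fin,gear,axle,bolt,clip]
Tick 7: prefer A, take shaft from B; A=[-] B=[-] C=[flask,fin,gear,axle,bolt,clip,shaft]

Answer: flask fin gear axle bolt clip shaft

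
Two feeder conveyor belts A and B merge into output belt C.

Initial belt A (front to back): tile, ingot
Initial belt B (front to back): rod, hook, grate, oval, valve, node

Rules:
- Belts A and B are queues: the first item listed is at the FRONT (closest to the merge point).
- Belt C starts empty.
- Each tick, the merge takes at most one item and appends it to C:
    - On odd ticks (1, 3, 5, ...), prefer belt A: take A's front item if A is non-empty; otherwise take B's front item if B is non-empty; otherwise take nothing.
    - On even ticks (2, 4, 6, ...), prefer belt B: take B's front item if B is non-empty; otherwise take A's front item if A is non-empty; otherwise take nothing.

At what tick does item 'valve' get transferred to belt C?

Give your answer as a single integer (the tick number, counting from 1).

Tick 1: prefer A, take tile from A; A=[ingot] B=[rod,hook,grate,oval,valve,node] C=[tile]
Tick 2: prefer B, take rod from B; A=[ingot] B=[hook,grate,oval,valve,node] C=[tile,rod]
Tick 3: prefer A, take ingot from A; A=[-] B=[hook,grate,oval,valve,node] C=[tile,rod,ingot]
Tick 4: prefer B, take hook from B; A=[-] B=[grate,oval,valve,node] C=[tile,rod,ingot,hook]
Tick 5: prefer A, take grate from B; A=[-] B=[oval,valve,node] C=[tile,rod,ingot,hook,grate]
Tick 6: prefer B, take oval from B; A=[-] B=[valve,node] C=[tile,rod,ingot,hook,grate,oval]
Tick 7: prefer A, take valve from B; A=[-] B=[node] C=[tile,rod,ingot,hook,grate,oval,valve]

Answer: 7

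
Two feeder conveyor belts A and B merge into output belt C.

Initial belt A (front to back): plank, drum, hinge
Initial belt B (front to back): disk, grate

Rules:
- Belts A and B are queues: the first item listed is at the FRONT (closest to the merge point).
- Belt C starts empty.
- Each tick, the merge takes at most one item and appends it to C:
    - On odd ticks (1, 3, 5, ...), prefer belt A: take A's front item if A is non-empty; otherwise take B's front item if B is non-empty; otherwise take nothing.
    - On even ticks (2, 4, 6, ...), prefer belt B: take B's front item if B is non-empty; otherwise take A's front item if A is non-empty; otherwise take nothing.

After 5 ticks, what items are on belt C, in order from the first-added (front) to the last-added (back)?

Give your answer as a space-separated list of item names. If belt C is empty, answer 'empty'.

Tick 1: prefer A, take plank from A; A=[drum,hinge] B=[disk,grate] C=[plank]
Tick 2: prefer B, take disk from B; A=[drum,hinge] B=[grate] C=[plank,disk]
Tick 3: prefer A, take drum from A; A=[hinge] B=[grate] C=[plank,disk,drum]
Tick 4: prefer B, take grate from B; A=[hinge] B=[-] C=[plank,disk,drum,grate]
Tick 5: prefer A, take hinge from A; A=[-] B=[-] C=[plank,disk,drum,grate,hinge]

Answer: plank disk drum grate hinge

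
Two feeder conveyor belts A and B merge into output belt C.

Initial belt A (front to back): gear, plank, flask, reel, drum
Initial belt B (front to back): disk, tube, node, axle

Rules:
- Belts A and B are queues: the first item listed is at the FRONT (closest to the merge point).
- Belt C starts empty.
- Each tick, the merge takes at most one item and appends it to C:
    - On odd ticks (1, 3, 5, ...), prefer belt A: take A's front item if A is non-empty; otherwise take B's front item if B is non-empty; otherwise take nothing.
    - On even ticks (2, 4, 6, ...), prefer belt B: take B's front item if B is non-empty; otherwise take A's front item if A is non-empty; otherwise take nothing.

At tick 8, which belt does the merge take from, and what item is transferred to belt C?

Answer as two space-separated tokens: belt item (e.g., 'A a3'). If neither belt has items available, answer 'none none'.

Tick 1: prefer A, take gear from A; A=[plank,flask,reel,drum] B=[disk,tube,node,axle] C=[gear]
Tick 2: prefer B, take disk from B; A=[plank,flask,reel,drum] B=[tube,node,axle] C=[gear,disk]
Tick 3: prefer A, take plank from A; A=[flask,reel,drum] B=[tube,node,axle] C=[gear,disk,plank]
Tick 4: prefer B, take tube from B; A=[flask,reel,drum] B=[node,axle] C=[gear,disk,plank,tube]
Tick 5: prefer A, take flask from A; A=[reel,drum] B=[node,axle] C=[gear,disk,plank,tube,flask]
Tick 6: prefer B, take node from B; A=[reel,drum] B=[axle] C=[gear,disk,plank,tube,flask,node]
Tick 7: prefer A, take reel from A; A=[drum] B=[axle] C=[gear,disk,plank,tube,flask,node,reel]
Tick 8: prefer B, take axle from B; A=[drum] B=[-] C=[gear,disk,plank,tube,flask,node,reel,axle]

Answer: B axle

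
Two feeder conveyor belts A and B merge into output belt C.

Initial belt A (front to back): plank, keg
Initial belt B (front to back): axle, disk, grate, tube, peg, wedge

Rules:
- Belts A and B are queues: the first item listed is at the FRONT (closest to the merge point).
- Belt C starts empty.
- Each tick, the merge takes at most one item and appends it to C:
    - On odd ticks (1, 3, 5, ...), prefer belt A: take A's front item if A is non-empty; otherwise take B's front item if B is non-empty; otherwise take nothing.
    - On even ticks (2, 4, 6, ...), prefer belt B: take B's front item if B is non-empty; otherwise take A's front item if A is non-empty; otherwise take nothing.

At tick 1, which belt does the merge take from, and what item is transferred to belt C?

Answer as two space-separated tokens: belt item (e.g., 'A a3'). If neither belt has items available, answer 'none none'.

Tick 1: prefer A, take plank from A; A=[keg] B=[axle,disk,grate,tube,peg,wedge] C=[plank]

Answer: A plank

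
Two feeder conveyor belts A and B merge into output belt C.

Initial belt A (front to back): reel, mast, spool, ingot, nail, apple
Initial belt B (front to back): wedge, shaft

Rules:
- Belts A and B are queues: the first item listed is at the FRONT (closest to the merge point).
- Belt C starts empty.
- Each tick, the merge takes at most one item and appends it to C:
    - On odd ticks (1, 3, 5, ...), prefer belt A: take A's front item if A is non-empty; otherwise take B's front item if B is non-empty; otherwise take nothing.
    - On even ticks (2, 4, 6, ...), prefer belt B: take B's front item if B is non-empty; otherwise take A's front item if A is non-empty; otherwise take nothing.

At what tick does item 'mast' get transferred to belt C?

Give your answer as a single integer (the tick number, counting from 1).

Tick 1: prefer A, take reel from A; A=[mast,spool,ingot,nail,apple] B=[wedge,shaft] C=[reel]
Tick 2: prefer B, take wedge from B; A=[mast,spool,ingot,nail,apple] B=[shaft] C=[reel,wedge]
Tick 3: prefer A, take mast from A; A=[spool,ingot,nail,apple] B=[shaft] C=[reel,wedge,mast]

Answer: 3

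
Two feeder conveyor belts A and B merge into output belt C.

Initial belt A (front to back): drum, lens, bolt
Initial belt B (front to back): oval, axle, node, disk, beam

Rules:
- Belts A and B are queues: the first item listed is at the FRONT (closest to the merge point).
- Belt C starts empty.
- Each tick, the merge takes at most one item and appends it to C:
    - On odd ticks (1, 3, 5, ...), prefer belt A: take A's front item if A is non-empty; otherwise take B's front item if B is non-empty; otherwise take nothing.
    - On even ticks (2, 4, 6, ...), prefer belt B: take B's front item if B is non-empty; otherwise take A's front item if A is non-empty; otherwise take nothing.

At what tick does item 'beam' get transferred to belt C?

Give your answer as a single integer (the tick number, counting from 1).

Tick 1: prefer A, take drum from A; A=[lens,bolt] B=[oval,axle,node,disk,beam] C=[drum]
Tick 2: prefer B, take oval from B; A=[lens,bolt] B=[axle,node,disk,beam] C=[drum,oval]
Tick 3: prefer A, take lens from A; A=[bolt] B=[axle,node,disk,beam] C=[drum,oval,lens]
Tick 4: prefer B, take axle from B; A=[bolt] B=[node,disk,beam] C=[drum,oval,lens,axle]
Tick 5: prefer A, take bolt from A; A=[-] B=[node,disk,beam] C=[drum,oval,lens,axle,bolt]
Tick 6: prefer B, take node from B; A=[-] B=[disk,beam] C=[drum,oval,lens,axle,bolt,node]
Tick 7: prefer A, take disk from B; A=[-] B=[beam] C=[drum,oval,lens,axle,bolt,node,disk]
Tick 8: prefer B, take beam from B; A=[-] B=[-] C=[drum,oval,lens,axle,bolt,node,disk,beam]

Answer: 8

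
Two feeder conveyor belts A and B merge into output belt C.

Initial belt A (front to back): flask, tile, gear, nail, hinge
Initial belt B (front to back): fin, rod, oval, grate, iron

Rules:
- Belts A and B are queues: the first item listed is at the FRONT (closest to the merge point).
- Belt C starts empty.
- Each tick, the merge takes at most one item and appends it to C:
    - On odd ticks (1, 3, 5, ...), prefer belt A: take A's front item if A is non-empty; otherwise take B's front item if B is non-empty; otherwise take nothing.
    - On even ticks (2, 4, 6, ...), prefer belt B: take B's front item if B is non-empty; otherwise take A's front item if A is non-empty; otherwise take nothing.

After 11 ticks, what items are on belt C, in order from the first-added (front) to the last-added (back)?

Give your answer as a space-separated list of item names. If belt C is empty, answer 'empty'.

Tick 1: prefer A, take flask from A; A=[tile,gear,nail,hinge] B=[fin,rod,oval,grate,iron] C=[flask]
Tick 2: prefer B, take fin from B; A=[tile,gear,nail,hinge] B=[rod,oval,grate,iron] C=[flask,fin]
Tick 3: prefer A, take tile from A; A=[gear,nail,hinge] B=[rod,oval,grate,iron] C=[flask,fin,tile]
Tick 4: prefer B, take rod from B; A=[gear,nail,hinge] B=[oval,grate,iron] C=[flask,fin,tile,rod]
Tick 5: prefer A, take gear from A; A=[nail,hinge] B=[oval,grate,iron] C=[flask,fin,tile,rod,gear]
Tick 6: prefer B, take oval from B; A=[nail,hinge] B=[grate,iron] C=[flask,fin,tile,rod,gear,oval]
Tick 7: prefer A, take nail from A; A=[hinge] B=[grate,iron] C=[flask,fin,tile,rod,gear,oval,nail]
Tick 8: prefer B, take grate from B; A=[hinge] B=[iron] C=[flask,fin,tile,rod,gear,oval,nail,grate]
Tick 9: prefer A, take hinge from A; A=[-] B=[iron] C=[flask,fin,tile,rod,gear,oval,nail,grate,hinge]
Tick 10: prefer B, take iron from B; A=[-] B=[-] C=[flask,fin,tile,rod,gear,oval,nail,grate,hinge,iron]
Tick 11: prefer A, both empty, nothing taken; A=[-] B=[-] C=[flask,fin,tile,rod,gear,oval,nail,grate,hinge,iron]

Answer: flask fin tile rod gear oval nail grate hinge iron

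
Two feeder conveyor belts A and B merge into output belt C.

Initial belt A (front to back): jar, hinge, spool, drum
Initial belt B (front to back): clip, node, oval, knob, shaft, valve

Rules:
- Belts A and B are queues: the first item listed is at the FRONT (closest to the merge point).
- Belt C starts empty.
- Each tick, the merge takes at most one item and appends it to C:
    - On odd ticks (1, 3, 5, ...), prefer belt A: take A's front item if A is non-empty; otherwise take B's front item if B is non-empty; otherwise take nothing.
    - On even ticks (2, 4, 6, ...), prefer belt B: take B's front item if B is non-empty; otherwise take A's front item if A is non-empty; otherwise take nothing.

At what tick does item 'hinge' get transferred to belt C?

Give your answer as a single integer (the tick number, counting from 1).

Tick 1: prefer A, take jar from A; A=[hinge,spool,drum] B=[clip,node,oval,knob,shaft,valve] C=[jar]
Tick 2: prefer B, take clip from B; A=[hinge,spool,drum] B=[node,oval,knob,shaft,valve] C=[jar,clip]
Tick 3: prefer A, take hinge from A; A=[spool,drum] B=[node,oval,knob,shaft,valve] C=[jar,clip,hinge]

Answer: 3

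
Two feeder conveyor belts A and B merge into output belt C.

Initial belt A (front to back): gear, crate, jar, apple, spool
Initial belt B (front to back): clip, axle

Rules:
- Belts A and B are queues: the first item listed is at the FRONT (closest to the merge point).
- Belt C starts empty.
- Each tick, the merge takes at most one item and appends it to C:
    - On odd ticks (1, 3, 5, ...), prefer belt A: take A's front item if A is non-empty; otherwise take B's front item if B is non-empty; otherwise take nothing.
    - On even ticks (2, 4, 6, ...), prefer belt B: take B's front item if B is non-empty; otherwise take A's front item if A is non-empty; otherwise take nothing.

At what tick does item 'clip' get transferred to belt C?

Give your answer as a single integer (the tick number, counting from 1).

Tick 1: prefer A, take gear from A; A=[crate,jar,apple,spool] B=[clip,axle] C=[gear]
Tick 2: prefer B, take clip from B; A=[crate,jar,apple,spool] B=[axle] C=[gear,clip]

Answer: 2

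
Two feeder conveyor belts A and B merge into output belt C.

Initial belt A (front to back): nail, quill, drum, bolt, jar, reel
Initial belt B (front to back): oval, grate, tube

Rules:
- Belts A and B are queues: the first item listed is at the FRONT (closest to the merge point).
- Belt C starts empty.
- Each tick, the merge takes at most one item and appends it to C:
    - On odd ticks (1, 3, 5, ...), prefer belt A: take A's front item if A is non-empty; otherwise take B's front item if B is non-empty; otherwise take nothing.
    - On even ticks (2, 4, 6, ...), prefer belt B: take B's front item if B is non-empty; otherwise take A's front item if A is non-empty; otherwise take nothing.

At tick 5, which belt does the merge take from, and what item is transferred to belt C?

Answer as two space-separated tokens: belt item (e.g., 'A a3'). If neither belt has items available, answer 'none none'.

Answer: A drum

Derivation:
Tick 1: prefer A, take nail from A; A=[quill,drum,bolt,jar,reel] B=[oval,grate,tube] C=[nail]
Tick 2: prefer B, take oval from B; A=[quill,drum,bolt,jar,reel] B=[grate,tube] C=[nail,oval]
Tick 3: prefer A, take quill from A; A=[drum,bolt,jar,reel] B=[grate,tube] C=[nail,oval,quill]
Tick 4: prefer B, take grate from B; A=[drum,bolt,jar,reel] B=[tube] C=[nail,oval,quill,grate]
Tick 5: prefer A, take drum from A; A=[bolt,jar,reel] B=[tube] C=[nail,oval,quill,grate,drum]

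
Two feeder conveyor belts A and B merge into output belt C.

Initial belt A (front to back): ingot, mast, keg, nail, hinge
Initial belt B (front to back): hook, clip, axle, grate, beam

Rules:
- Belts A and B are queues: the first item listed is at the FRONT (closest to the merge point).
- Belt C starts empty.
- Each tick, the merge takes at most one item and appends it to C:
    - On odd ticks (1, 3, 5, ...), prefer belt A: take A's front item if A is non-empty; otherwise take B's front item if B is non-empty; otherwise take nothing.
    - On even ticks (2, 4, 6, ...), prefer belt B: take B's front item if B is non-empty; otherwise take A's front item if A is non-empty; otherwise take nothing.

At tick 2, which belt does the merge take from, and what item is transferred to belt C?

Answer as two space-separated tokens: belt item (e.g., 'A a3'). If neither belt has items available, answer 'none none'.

Answer: B hook

Derivation:
Tick 1: prefer A, take ingot from A; A=[mast,keg,nail,hinge] B=[hook,clip,axle,grate,beam] C=[ingot]
Tick 2: prefer B, take hook from B; A=[mast,keg,nail,hinge] B=[clip,axle,grate,beam] C=[ingot,hook]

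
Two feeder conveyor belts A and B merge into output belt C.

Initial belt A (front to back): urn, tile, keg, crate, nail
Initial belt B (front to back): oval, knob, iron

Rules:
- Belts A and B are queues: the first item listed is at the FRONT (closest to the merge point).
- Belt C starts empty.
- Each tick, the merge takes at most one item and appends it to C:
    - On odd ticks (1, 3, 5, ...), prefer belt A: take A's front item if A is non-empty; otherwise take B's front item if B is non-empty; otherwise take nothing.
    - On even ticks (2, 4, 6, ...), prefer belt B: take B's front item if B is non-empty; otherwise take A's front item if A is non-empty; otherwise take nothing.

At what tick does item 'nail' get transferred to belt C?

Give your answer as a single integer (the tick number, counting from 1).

Tick 1: prefer A, take urn from A; A=[tile,keg,crate,nail] B=[oval,knob,iron] C=[urn]
Tick 2: prefer B, take oval from B; A=[tile,keg,crate,nail] B=[knob,iron] C=[urn,oval]
Tick 3: prefer A, take tile from A; A=[keg,crate,nail] B=[knob,iron] C=[urn,oval,tile]
Tick 4: prefer B, take knob from B; A=[keg,crate,nail] B=[iron] C=[urn,oval,tile,knob]
Tick 5: prefer A, take keg from A; A=[crate,nail] B=[iron] C=[urn,oval,tile,knob,keg]
Tick 6: prefer B, take iron from B; A=[crate,nail] B=[-] C=[urn,oval,tile,knob,keg,iron]
Tick 7: prefer A, take crate from A; A=[nail] B=[-] C=[urn,oval,tile,knob,keg,iron,crate]
Tick 8: prefer B, take nail from A; A=[-] B=[-] C=[urn,oval,tile,knob,keg,iron,crate,nail]

Answer: 8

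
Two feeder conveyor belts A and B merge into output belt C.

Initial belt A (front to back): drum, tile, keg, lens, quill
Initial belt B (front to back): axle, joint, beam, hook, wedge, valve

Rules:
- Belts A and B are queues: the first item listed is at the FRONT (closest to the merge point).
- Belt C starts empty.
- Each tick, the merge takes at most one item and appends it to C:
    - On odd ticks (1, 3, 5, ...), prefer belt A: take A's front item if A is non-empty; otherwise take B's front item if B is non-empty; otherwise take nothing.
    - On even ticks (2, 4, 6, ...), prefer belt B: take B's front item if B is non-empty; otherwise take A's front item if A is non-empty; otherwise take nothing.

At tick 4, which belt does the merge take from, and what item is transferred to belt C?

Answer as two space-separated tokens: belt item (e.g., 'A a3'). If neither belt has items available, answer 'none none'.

Tick 1: prefer A, take drum from A; A=[tile,keg,lens,quill] B=[axle,joint,beam,hook,wedge,valve] C=[drum]
Tick 2: prefer B, take axle from B; A=[tile,keg,lens,quill] B=[joint,beam,hook,wedge,valve] C=[drum,axle]
Tick 3: prefer A, take tile from A; A=[keg,lens,quill] B=[joint,beam,hook,wedge,valve] C=[drum,axle,tile]
Tick 4: prefer B, take joint from B; A=[keg,lens,quill] B=[beam,hook,wedge,valve] C=[drum,axle,tile,joint]

Answer: B joint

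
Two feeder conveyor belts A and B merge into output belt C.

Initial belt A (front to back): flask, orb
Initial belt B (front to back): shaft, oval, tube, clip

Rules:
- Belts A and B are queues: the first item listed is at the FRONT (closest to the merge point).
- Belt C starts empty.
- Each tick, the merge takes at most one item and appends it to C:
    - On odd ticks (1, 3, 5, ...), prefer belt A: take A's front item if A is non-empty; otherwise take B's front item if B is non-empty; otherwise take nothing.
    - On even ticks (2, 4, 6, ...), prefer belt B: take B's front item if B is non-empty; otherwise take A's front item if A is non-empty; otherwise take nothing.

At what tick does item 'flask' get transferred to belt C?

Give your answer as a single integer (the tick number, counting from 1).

Tick 1: prefer A, take flask from A; A=[orb] B=[shaft,oval,tube,clip] C=[flask]

Answer: 1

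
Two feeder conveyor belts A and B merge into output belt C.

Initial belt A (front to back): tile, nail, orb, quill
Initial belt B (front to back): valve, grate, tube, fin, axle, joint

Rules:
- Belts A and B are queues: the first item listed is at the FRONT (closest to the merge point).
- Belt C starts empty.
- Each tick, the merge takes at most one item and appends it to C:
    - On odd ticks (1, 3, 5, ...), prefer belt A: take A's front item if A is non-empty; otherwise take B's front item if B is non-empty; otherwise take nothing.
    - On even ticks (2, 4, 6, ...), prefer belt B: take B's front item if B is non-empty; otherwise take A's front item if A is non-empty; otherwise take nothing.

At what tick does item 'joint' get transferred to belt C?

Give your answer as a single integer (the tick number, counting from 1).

Tick 1: prefer A, take tile from A; A=[nail,orb,quill] B=[valve,grate,tube,fin,axle,joint] C=[tile]
Tick 2: prefer B, take valve from B; A=[nail,orb,quill] B=[grate,tube,fin,axle,joint] C=[tile,valve]
Tick 3: prefer A, take nail from A; A=[orb,quill] B=[grate,tube,fin,axle,joint] C=[tile,valve,nail]
Tick 4: prefer B, take grate from B; A=[orb,quill] B=[tube,fin,axle,joint] C=[tile,valve,nail,grate]
Tick 5: prefer A, take orb from A; A=[quill] B=[tube,fin,axle,joint] C=[tile,valve,nail,grate,orb]
Tick 6: prefer B, take tube from B; A=[quill] B=[fin,axle,joint] C=[tile,valve,nail,grate,orb,tube]
Tick 7: prefer A, take quill from A; A=[-] B=[fin,axle,joint] C=[tile,valve,nail,grate,orb,tube,quill]
Tick 8: prefer B, take fin from B; A=[-] B=[axle,joint] C=[tile,valve,nail,grate,orb,tube,quill,fin]
Tick 9: prefer A, take axle from B; A=[-] B=[joint] C=[tile,valve,nail,grate,orb,tube,quill,fin,axle]
Tick 10: prefer B, take joint from B; A=[-] B=[-] C=[tile,valve,nail,grate,orb,tube,quill,fin,axle,joint]

Answer: 10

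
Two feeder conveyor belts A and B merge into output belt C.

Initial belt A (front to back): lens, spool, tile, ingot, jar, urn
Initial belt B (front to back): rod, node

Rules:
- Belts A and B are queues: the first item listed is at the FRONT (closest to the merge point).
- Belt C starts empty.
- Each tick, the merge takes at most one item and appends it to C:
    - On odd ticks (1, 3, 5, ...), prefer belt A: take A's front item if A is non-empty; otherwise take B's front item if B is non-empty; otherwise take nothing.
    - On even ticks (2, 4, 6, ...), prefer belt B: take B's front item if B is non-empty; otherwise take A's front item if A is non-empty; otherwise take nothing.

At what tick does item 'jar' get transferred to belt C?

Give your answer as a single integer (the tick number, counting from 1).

Tick 1: prefer A, take lens from A; A=[spool,tile,ingot,jar,urn] B=[rod,node] C=[lens]
Tick 2: prefer B, take rod from B; A=[spool,tile,ingot,jar,urn] B=[node] C=[lens,rod]
Tick 3: prefer A, take spool from A; A=[tile,ingot,jar,urn] B=[node] C=[lens,rod,spool]
Tick 4: prefer B, take node from B; A=[tile,ingot,jar,urn] B=[-] C=[lens,rod,spool,node]
Tick 5: prefer A, take tile from A; A=[ingot,jar,urn] B=[-] C=[lens,rod,spool,node,tile]
Tick 6: prefer B, take ingot from A; A=[jar,urn] B=[-] C=[lens,rod,spool,node,tile,ingot]
Tick 7: prefer A, take jar from A; A=[urn] B=[-] C=[lens,rod,spool,node,tile,ingot,jar]

Answer: 7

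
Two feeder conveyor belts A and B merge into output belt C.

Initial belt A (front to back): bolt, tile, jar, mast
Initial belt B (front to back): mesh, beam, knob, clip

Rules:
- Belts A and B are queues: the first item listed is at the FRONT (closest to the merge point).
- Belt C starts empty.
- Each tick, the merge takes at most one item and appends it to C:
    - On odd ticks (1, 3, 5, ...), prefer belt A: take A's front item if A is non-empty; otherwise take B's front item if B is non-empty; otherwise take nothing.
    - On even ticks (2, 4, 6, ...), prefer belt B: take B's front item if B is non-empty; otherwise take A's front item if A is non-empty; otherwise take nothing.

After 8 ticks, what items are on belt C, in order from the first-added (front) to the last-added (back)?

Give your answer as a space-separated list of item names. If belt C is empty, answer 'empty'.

Answer: bolt mesh tile beam jar knob mast clip

Derivation:
Tick 1: prefer A, take bolt from A; A=[tile,jar,mast] B=[mesh,beam,knob,clip] C=[bolt]
Tick 2: prefer B, take mesh from B; A=[tile,jar,mast] B=[beam,knob,clip] C=[bolt,mesh]
Tick 3: prefer A, take tile from A; A=[jar,mast] B=[beam,knob,clip] C=[bolt,mesh,tile]
Tick 4: prefer B, take beam from B; A=[jar,mast] B=[knob,clip] C=[bolt,mesh,tile,beam]
Tick 5: prefer A, take jar from A; A=[mast] B=[knob,clip] C=[bolt,mesh,tile,beam,jar]
Tick 6: prefer B, take knob from B; A=[mast] B=[clip] C=[bolt,mesh,tile,beam,jar,knob]
Tick 7: prefer A, take mast from A; A=[-] B=[clip] C=[bolt,mesh,tile,beam,jar,knob,mast]
Tick 8: prefer B, take clip from B; A=[-] B=[-] C=[bolt,mesh,tile,beam,jar,knob,mast,clip]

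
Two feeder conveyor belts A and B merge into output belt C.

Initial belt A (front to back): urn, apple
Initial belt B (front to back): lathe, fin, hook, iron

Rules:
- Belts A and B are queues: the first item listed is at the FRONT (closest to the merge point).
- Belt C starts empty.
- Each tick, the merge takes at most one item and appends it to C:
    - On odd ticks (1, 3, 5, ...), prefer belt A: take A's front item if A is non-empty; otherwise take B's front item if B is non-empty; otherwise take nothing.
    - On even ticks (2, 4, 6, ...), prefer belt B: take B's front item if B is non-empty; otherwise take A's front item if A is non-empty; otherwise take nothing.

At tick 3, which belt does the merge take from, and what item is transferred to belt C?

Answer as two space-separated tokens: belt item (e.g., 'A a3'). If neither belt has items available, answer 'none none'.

Answer: A apple

Derivation:
Tick 1: prefer A, take urn from A; A=[apple] B=[lathe,fin,hook,iron] C=[urn]
Tick 2: prefer B, take lathe from B; A=[apple] B=[fin,hook,iron] C=[urn,lathe]
Tick 3: prefer A, take apple from A; A=[-] B=[fin,hook,iron] C=[urn,lathe,apple]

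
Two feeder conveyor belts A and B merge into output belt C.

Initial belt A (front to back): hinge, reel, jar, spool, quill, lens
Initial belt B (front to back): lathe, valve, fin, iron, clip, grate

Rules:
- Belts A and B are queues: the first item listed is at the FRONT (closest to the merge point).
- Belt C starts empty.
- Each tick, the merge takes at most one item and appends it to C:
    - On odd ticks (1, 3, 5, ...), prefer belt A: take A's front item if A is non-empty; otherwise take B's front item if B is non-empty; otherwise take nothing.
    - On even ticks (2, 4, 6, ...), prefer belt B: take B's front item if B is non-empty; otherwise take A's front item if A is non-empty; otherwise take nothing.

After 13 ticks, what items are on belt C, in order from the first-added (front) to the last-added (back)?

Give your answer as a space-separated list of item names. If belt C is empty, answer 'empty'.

Answer: hinge lathe reel valve jar fin spool iron quill clip lens grate

Derivation:
Tick 1: prefer A, take hinge from A; A=[reel,jar,spool,quill,lens] B=[lathe,valve,fin,iron,clip,grate] C=[hinge]
Tick 2: prefer B, take lathe from B; A=[reel,jar,spool,quill,lens] B=[valve,fin,iron,clip,grate] C=[hinge,lathe]
Tick 3: prefer A, take reel from A; A=[jar,spool,quill,lens] B=[valve,fin,iron,clip,grate] C=[hinge,lathe,reel]
Tick 4: prefer B, take valve from B; A=[jar,spool,quill,lens] B=[fin,iron,clip,grate] C=[hinge,lathe,reel,valve]
Tick 5: prefer A, take jar from A; A=[spool,quill,lens] B=[fin,iron,clip,grate] C=[hinge,lathe,reel,valve,jar]
Tick 6: prefer B, take fin from B; A=[spool,quill,lens] B=[iron,clip,grate] C=[hinge,lathe,reel,valve,jar,fin]
Tick 7: prefer A, take spool from A; A=[quill,lens] B=[iron,clip,grate] C=[hinge,lathe,reel,valve,jar,fin,spool]
Tick 8: prefer B, take iron from B; A=[quill,lens] B=[clip,grate] C=[hinge,lathe,reel,valve,jar,fin,spool,iron]
Tick 9: prefer A, take quill from A; A=[lens] B=[clip,grate] C=[hinge,lathe,reel,valve,jar,fin,spool,iron,quill]
Tick 10: prefer B, take clip from B; A=[lens] B=[grate] C=[hinge,lathe,reel,valve,jar,fin,spool,iron,quill,clip]
Tick 11: prefer A, take lens from A; A=[-] B=[grate] C=[hinge,lathe,reel,valve,jar,fin,spool,iron,quill,clip,lens]
Tick 12: prefer B, take grate from B; A=[-] B=[-] C=[hinge,lathe,reel,valve,jar,fin,spool,iron,quill,clip,lens,grate]
Tick 13: prefer A, both empty, nothing taken; A=[-] B=[-] C=[hinge,lathe,reel,valve,jar,fin,spool,iron,quill,clip,lens,grate]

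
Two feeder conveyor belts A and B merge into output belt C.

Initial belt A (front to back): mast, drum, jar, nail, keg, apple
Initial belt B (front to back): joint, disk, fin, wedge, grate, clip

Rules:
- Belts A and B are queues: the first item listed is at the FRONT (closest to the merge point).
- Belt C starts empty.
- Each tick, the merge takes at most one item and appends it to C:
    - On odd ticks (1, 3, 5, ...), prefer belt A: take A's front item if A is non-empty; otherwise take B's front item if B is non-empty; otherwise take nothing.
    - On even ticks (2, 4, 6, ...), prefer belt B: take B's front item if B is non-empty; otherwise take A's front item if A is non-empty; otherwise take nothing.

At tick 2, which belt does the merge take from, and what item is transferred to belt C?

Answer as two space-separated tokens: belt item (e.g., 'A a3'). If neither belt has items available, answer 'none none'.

Answer: B joint

Derivation:
Tick 1: prefer A, take mast from A; A=[drum,jar,nail,keg,apple] B=[joint,disk,fin,wedge,grate,clip] C=[mast]
Tick 2: prefer B, take joint from B; A=[drum,jar,nail,keg,apple] B=[disk,fin,wedge,grate,clip] C=[mast,joint]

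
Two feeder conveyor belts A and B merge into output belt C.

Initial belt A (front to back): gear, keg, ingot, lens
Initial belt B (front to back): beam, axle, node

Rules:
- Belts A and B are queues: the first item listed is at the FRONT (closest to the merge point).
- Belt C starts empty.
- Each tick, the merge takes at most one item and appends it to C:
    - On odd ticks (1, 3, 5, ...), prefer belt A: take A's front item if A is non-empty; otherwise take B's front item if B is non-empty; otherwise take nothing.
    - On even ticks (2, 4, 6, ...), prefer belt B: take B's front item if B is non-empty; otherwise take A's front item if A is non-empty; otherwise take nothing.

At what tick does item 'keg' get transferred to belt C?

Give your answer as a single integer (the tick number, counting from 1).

Answer: 3

Derivation:
Tick 1: prefer A, take gear from A; A=[keg,ingot,lens] B=[beam,axle,node] C=[gear]
Tick 2: prefer B, take beam from B; A=[keg,ingot,lens] B=[axle,node] C=[gear,beam]
Tick 3: prefer A, take keg from A; A=[ingot,lens] B=[axle,node] C=[gear,beam,keg]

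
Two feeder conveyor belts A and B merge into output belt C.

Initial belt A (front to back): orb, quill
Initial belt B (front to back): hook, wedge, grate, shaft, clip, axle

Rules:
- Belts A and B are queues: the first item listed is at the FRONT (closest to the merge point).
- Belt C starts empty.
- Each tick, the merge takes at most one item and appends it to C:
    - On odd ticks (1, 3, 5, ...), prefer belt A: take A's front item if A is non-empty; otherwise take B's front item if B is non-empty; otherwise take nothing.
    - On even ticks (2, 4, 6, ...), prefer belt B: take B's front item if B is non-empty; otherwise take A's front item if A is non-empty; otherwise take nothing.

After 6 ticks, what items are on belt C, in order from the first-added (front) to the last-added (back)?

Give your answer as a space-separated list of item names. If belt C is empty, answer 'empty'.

Tick 1: prefer A, take orb from A; A=[quill] B=[hook,wedge,grate,shaft,clip,axle] C=[orb]
Tick 2: prefer B, take hook from B; A=[quill] B=[wedge,grate,shaft,clip,axle] C=[orb,hook]
Tick 3: prefer A, take quill from A; A=[-] B=[wedge,grate,shaft,clip,axle] C=[orb,hook,quill]
Tick 4: prefer B, take wedge from B; A=[-] B=[grate,shaft,clip,axle] C=[orb,hook,quill,wedge]
Tick 5: prefer A, take grate from B; A=[-] B=[shaft,clip,axle] C=[orb,hook,quill,wedge,grate]
Tick 6: prefer B, take shaft from B; A=[-] B=[clip,axle] C=[orb,hook,quill,wedge,grate,shaft]

Answer: orb hook quill wedge grate shaft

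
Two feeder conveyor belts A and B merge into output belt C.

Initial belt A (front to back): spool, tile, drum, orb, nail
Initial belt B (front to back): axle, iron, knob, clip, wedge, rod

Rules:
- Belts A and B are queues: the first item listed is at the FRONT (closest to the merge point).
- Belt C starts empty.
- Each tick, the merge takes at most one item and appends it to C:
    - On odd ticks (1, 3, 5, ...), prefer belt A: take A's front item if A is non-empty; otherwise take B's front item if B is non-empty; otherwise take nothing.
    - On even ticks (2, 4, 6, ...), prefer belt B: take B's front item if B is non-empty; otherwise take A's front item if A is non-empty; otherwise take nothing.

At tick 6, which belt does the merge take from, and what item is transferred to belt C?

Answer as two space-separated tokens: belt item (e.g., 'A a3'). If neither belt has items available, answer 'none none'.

Answer: B knob

Derivation:
Tick 1: prefer A, take spool from A; A=[tile,drum,orb,nail] B=[axle,iron,knob,clip,wedge,rod] C=[spool]
Tick 2: prefer B, take axle from B; A=[tile,drum,orb,nail] B=[iron,knob,clip,wedge,rod] C=[spool,axle]
Tick 3: prefer A, take tile from A; A=[drum,orb,nail] B=[iron,knob,clip,wedge,rod] C=[spool,axle,tile]
Tick 4: prefer B, take iron from B; A=[drum,orb,nail] B=[knob,clip,wedge,rod] C=[spool,axle,tile,iron]
Tick 5: prefer A, take drum from A; A=[orb,nail] B=[knob,clip,wedge,rod] C=[spool,axle,tile,iron,drum]
Tick 6: prefer B, take knob from B; A=[orb,nail] B=[clip,wedge,rod] C=[spool,axle,tile,iron,drum,knob]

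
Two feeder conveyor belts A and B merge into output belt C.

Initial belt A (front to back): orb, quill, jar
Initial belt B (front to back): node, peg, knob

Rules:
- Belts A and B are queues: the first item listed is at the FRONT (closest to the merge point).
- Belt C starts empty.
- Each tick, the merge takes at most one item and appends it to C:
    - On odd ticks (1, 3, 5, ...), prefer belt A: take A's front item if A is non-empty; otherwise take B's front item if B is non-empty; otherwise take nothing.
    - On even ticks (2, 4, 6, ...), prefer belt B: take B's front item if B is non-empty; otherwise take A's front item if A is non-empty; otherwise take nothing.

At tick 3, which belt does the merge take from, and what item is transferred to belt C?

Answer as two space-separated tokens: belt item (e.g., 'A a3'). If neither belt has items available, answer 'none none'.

Answer: A quill

Derivation:
Tick 1: prefer A, take orb from A; A=[quill,jar] B=[node,peg,knob] C=[orb]
Tick 2: prefer B, take node from B; A=[quill,jar] B=[peg,knob] C=[orb,node]
Tick 3: prefer A, take quill from A; A=[jar] B=[peg,knob] C=[orb,node,quill]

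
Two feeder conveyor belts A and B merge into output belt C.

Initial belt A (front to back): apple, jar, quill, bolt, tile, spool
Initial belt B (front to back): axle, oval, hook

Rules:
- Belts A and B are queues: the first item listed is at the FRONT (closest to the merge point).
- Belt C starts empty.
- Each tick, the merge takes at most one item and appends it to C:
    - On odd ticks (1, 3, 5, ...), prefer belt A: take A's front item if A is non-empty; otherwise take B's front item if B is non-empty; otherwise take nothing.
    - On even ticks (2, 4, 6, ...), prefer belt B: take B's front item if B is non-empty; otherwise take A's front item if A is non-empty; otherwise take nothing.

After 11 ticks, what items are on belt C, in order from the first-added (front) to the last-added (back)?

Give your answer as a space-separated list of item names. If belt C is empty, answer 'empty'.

Answer: apple axle jar oval quill hook bolt tile spool

Derivation:
Tick 1: prefer A, take apple from A; A=[jar,quill,bolt,tile,spool] B=[axle,oval,hook] C=[apple]
Tick 2: prefer B, take axle from B; A=[jar,quill,bolt,tile,spool] B=[oval,hook] C=[apple,axle]
Tick 3: prefer A, take jar from A; A=[quill,bolt,tile,spool] B=[oval,hook] C=[apple,axle,jar]
Tick 4: prefer B, take oval from B; A=[quill,bolt,tile,spool] B=[hook] C=[apple,axle,jar,oval]
Tick 5: prefer A, take quill from A; A=[bolt,tile,spool] B=[hook] C=[apple,axle,jar,oval,quill]
Tick 6: prefer B, take hook from B; A=[bolt,tile,spool] B=[-] C=[apple,axle,jar,oval,quill,hook]
Tick 7: prefer A, take bolt from A; A=[tile,spool] B=[-] C=[apple,axle,jar,oval,quill,hook,bolt]
Tick 8: prefer B, take tile from A; A=[spool] B=[-] C=[apple,axle,jar,oval,quill,hook,bolt,tile]
Tick 9: prefer A, take spool from A; A=[-] B=[-] C=[apple,axle,jar,oval,quill,hook,bolt,tile,spool]
Tick 10: prefer B, both empty, nothing taken; A=[-] B=[-] C=[apple,axle,jar,oval,quill,hook,bolt,tile,spool]
Tick 11: prefer A, both empty, nothing taken; A=[-] B=[-] C=[apple,axle,jar,oval,quill,hook,bolt,tile,spool]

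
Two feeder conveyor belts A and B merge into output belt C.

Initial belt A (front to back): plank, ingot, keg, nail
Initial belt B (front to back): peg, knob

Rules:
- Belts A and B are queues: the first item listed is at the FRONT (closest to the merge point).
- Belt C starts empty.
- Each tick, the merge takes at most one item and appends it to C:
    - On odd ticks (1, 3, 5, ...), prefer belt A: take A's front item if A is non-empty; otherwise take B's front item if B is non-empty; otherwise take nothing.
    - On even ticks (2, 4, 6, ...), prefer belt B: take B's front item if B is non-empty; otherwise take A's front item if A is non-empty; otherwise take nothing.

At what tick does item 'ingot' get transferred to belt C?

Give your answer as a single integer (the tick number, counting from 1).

Answer: 3

Derivation:
Tick 1: prefer A, take plank from A; A=[ingot,keg,nail] B=[peg,knob] C=[plank]
Tick 2: prefer B, take peg from B; A=[ingot,keg,nail] B=[knob] C=[plank,peg]
Tick 3: prefer A, take ingot from A; A=[keg,nail] B=[knob] C=[plank,peg,ingot]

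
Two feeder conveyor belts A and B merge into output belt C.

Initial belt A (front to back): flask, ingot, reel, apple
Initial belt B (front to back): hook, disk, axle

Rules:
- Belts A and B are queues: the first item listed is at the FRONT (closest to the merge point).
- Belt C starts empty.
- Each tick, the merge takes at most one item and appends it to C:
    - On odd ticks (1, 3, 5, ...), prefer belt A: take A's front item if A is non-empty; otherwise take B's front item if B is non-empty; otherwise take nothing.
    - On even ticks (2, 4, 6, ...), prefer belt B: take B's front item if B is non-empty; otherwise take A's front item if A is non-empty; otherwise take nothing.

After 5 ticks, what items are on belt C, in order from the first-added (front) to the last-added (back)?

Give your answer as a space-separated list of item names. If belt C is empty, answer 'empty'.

Answer: flask hook ingot disk reel

Derivation:
Tick 1: prefer A, take flask from A; A=[ingot,reel,apple] B=[hook,disk,axle] C=[flask]
Tick 2: prefer B, take hook from B; A=[ingot,reel,apple] B=[disk,axle] C=[flask,hook]
Tick 3: prefer A, take ingot from A; A=[reel,apple] B=[disk,axle] C=[flask,hook,ingot]
Tick 4: prefer B, take disk from B; A=[reel,apple] B=[axle] C=[flask,hook,ingot,disk]
Tick 5: prefer A, take reel from A; A=[apple] B=[axle] C=[flask,hook,ingot,disk,reel]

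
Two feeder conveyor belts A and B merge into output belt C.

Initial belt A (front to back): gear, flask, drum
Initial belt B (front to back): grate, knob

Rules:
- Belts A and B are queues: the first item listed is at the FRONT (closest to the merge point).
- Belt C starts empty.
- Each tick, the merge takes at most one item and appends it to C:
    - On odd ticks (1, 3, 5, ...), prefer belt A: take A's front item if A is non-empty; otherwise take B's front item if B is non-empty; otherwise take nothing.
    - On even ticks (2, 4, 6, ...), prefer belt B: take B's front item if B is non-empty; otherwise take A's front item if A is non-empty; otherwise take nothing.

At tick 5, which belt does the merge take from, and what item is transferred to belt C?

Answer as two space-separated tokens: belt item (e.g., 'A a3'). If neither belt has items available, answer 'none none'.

Answer: A drum

Derivation:
Tick 1: prefer A, take gear from A; A=[flask,drum] B=[grate,knob] C=[gear]
Tick 2: prefer B, take grate from B; A=[flask,drum] B=[knob] C=[gear,grate]
Tick 3: prefer A, take flask from A; A=[drum] B=[knob] C=[gear,grate,flask]
Tick 4: prefer B, take knob from B; A=[drum] B=[-] C=[gear,grate,flask,knob]
Tick 5: prefer A, take drum from A; A=[-] B=[-] C=[gear,grate,flask,knob,drum]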